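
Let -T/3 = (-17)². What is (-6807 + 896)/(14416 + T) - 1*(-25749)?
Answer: 348867290/13549 ≈ 25749.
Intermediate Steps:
T = -867 (T = -3*(-17)² = -3*289 = -867)
(-6807 + 896)/(14416 + T) - 1*(-25749) = (-6807 + 896)/(14416 - 867) - 1*(-25749) = -5911/13549 + 25749 = 348867290/13549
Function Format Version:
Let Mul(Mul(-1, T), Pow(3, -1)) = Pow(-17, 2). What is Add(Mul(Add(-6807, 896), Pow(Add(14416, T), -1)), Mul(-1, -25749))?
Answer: Rational(348867290, 13549) ≈ 25749.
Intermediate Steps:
T = -867 (T = Mul(-3, Pow(-17, 2)) = Mul(-3, 289) = -867)
Add(Mul(Add(-6807, 896), Pow(Add(14416, T), -1)), Mul(-1, -25749)) = Add(Mul(Add(-6807, 896), Pow(Add(14416, -867), -1)), Mul(-1, -25749)) = Add(Mul(-5911, Pow(13549, -1)), 25749) = Add(Mul(-5911, Rational(1, 13549)), 25749) = Add(Rational(-5911, 13549), 25749) = Rational(348867290, 13549)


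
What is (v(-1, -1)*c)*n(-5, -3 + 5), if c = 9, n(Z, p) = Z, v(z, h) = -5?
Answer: 225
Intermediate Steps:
(v(-1, -1)*c)*n(-5, -3 + 5) = -5*9*(-5) = -45*(-5) = 225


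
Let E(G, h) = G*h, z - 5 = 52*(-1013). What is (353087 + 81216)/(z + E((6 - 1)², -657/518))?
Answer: -224968954/27300003 ≈ -8.2406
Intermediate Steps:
z = -52671 (z = 5 + 52*(-1013) = 5 - 52676 = -52671)
(353087 + 81216)/(z + E((6 - 1)², -657/518)) = (353087 + 81216)/(-52671 + (6 - 1)²*(-657/518)) = 434303/(-52671 + 5²*(-657*1/518)) = 434303/(-52671 + 25*(-657/518)) = 434303/(-52671 - 16425/518) = 434303/(-27300003/518) = 434303*(-518/27300003) = -224968954/27300003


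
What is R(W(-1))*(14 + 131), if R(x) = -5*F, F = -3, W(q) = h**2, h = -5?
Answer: 2175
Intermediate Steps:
W(q) = 25 (W(q) = (-5)**2 = 25)
R(x) = 15 (R(x) = -5*(-3) = 15)
R(W(-1))*(14 + 131) = 15*(14 + 131) = 15*145 = 2175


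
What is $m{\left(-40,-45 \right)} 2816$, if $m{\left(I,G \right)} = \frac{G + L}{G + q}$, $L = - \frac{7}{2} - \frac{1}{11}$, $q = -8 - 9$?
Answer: $\frac{68416}{31} \approx 2207.0$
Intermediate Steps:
$q = -17$
$L = - \frac{79}{22}$ ($L = \left(-7\right) \frac{1}{2} - \frac{1}{11} = - \frac{7}{2} - \frac{1}{11} = - \frac{79}{22} \approx -3.5909$)
$m{\left(I,G \right)} = \frac{- \frac{79}{22} + G}{-17 + G}$ ($m{\left(I,G \right)} = \frac{G - \frac{79}{22}}{G - 17} = \frac{- \frac{79}{22} + G}{-17 + G}$)
$m{\left(-40,-45 \right)} 2816 = \frac{- \frac{79}{22} - 45}{-17 - 45} \cdot 2816 = \frac{1}{-62} \left(- \frac{1069}{22}\right) 2816 = \left(- \frac{1}{62}\right) \left(- \frac{1069}{22}\right) 2816 = \frac{1069}{1364} \cdot 2816 = \frac{68416}{31}$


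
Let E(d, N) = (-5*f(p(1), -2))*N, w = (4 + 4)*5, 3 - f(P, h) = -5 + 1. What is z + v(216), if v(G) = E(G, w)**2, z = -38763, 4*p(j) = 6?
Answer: 1921237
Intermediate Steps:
p(j) = 3/2 (p(j) = (1/4)*6 = 3/2)
f(P, h) = 7 (f(P, h) = 3 - (-5 + 1) = 3 - 1*(-4) = 3 + 4 = 7)
w = 40 (w = 8*5 = 40)
E(d, N) = -35*N (E(d, N) = (-5*7)*N = -35*N)
v(G) = 1960000 (v(G) = (-35*40)**2 = (-1400)**2 = 1960000)
z + v(216) = -38763 + 1960000 = 1921237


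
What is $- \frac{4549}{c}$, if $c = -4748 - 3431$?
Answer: $\frac{4549}{8179} \approx 0.55618$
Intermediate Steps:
$c = -8179$ ($c = -4748 - 3431 = -8179$)
$- \frac{4549}{c} = - \frac{4549}{-8179} = \left(-4549\right) \left(- \frac{1}{8179}\right) = \frac{4549}{8179}$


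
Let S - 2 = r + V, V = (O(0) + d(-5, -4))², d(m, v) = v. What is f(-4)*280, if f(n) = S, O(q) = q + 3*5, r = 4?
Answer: 35560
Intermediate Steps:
O(q) = 15 + q (O(q) = q + 15 = 15 + q)
V = 121 (V = ((15 + 0) - 4)² = (15 - 4)² = 11² = 121)
S = 127 (S = 2 + (4 + 121) = 2 + 125 = 127)
f(n) = 127
f(-4)*280 = 127*280 = 35560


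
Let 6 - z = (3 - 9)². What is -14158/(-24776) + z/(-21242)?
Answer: 3966941/6924892 ≈ 0.57285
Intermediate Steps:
z = -30 (z = 6 - (3 - 9)² = 6 - 1*(-6)² = 6 - 1*36 = 6 - 36 = -30)
-14158/(-24776) + z/(-21242) = -14158/(-24776) - 30/(-21242) = -14158*(-1/24776) - 30*(-1/21242) = 7079/12388 + 15/10621 = 3966941/6924892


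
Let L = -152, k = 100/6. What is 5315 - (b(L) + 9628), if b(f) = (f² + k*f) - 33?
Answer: -74552/3 ≈ -24851.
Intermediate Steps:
k = 50/3 (k = 100*(⅙) = 50/3 ≈ 16.667)
b(f) = -33 + f² + 50*f/3 (b(f) = (f² + 50*f/3) - 33 = -33 + f² + 50*f/3)
5315 - (b(L) + 9628) = 5315 - ((-33 + (-152)² + (50/3)*(-152)) + 9628) = 5315 - ((-33 + 23104 - 7600/3) + 9628) = 5315 - (61613/3 + 9628) = 5315 - 1*90497/3 = 5315 - 90497/3 = -74552/3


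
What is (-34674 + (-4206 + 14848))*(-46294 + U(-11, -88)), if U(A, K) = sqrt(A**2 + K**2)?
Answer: 1112537408 - 264352*sqrt(65) ≈ 1.1104e+9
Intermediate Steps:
(-34674 + (-4206 + 14848))*(-46294 + U(-11, -88)) = (-34674 + (-4206 + 14848))*(-46294 + sqrt((-11)**2 + (-88)**2)) = (-34674 + 10642)*(-46294 + sqrt(121 + 7744)) = -24032*(-46294 + sqrt(7865)) = -24032*(-46294 + 11*sqrt(65)) = 1112537408 - 264352*sqrt(65)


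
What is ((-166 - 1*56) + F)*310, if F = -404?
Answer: -194060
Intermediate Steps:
((-166 - 1*56) + F)*310 = ((-166 - 1*56) - 404)*310 = ((-166 - 56) - 404)*310 = (-222 - 404)*310 = -626*310 = -194060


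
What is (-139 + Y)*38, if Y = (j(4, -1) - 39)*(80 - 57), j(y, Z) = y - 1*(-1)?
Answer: -34998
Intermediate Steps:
j(y, Z) = 1 + y (j(y, Z) = y + 1 = 1 + y)
Y = -782 (Y = ((1 + 4) - 39)*(80 - 57) = (5 - 39)*23 = -34*23 = -782)
(-139 + Y)*38 = (-139 - 782)*38 = -921*38 = -34998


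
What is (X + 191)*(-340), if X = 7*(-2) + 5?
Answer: -61880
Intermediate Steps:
X = -9 (X = -14 + 5 = -9)
(X + 191)*(-340) = (-9 + 191)*(-340) = 182*(-340) = -61880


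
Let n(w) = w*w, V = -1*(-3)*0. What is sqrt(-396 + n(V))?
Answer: 6*I*sqrt(11) ≈ 19.9*I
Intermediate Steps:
V = 0 (V = 3*0 = 0)
n(w) = w**2
sqrt(-396 + n(V)) = sqrt(-396 + 0**2) = sqrt(-396 + 0) = sqrt(-396) = 6*I*sqrt(11)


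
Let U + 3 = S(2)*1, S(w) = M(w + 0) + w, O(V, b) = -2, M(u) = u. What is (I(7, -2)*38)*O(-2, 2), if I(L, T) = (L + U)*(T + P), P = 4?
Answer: -1216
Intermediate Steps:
S(w) = 2*w (S(w) = (w + 0) + w = w + w = 2*w)
U = 1 (U = -3 + (2*2)*1 = -3 + 4*1 = -3 + 4 = 1)
I(L, T) = (1 + L)*(4 + T) (I(L, T) = (L + 1)*(T + 4) = (1 + L)*(4 + T))
(I(7, -2)*38)*O(-2, 2) = ((4 - 2 + 4*7 + 7*(-2))*38)*(-2) = ((4 - 2 + 28 - 14)*38)*(-2) = (16*38)*(-2) = 608*(-2) = -1216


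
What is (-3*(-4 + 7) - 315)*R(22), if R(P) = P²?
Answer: -156816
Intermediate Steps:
(-3*(-4 + 7) - 315)*R(22) = (-3*(-4 + 7) - 315)*22² = (-3*3 - 315)*484 = (-9 - 315)*484 = -324*484 = -156816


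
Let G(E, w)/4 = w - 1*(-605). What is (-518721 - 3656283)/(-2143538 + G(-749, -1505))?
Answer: 2087502/1073569 ≈ 1.9445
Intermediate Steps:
G(E, w) = 2420 + 4*w (G(E, w) = 4*(w - 1*(-605)) = 4*(w + 605) = 4*(605 + w) = 2420 + 4*w)
(-518721 - 3656283)/(-2143538 + G(-749, -1505)) = (-518721 - 3656283)/(-2143538 + (2420 + 4*(-1505))) = -4175004/(-2143538 + (2420 - 6020)) = -4175004/(-2143538 - 3600) = -4175004/(-2147138) = -4175004*(-1/2147138) = 2087502/1073569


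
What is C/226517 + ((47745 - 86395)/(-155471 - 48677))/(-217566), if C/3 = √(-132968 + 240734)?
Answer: -19325/22207831884 + 9*√11974/226517 ≈ 0.0043468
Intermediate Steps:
C = 9*√11974 (C = 3*√(-132968 + 240734) = 3*√107766 = 3*(3*√11974) = 9*√11974 ≈ 984.83)
C/226517 + ((47745 - 86395)/(-155471 - 48677))/(-217566) = (9*√11974)/226517 + ((47745 - 86395)/(-155471 - 48677))/(-217566) = (9*√11974)*(1/226517) - 38650/(-204148)*(-1/217566) = 9*√11974/226517 - 38650*(-1/204148)*(-1/217566) = 9*√11974/226517 + (19325/102074)*(-1/217566) = 9*√11974/226517 - 19325/22207831884 = -19325/22207831884 + 9*√11974/226517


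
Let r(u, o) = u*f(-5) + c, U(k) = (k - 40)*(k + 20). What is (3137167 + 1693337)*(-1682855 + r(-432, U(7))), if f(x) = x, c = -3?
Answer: -8118618411792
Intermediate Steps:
U(k) = (-40 + k)*(20 + k)
r(u, o) = -3 - 5*u (r(u, o) = u*(-5) - 3 = -5*u - 3 = -3 - 5*u)
(3137167 + 1693337)*(-1682855 + r(-432, U(7))) = (3137167 + 1693337)*(-1682855 + (-3 - 5*(-432))) = 4830504*(-1682855 + (-3 + 2160)) = 4830504*(-1682855 + 2157) = 4830504*(-1680698) = -8118618411792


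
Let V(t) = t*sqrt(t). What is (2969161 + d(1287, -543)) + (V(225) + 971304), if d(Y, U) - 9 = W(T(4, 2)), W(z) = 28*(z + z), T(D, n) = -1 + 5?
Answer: 3944073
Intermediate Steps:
T(D, n) = 4
W(z) = 56*z (W(z) = 28*(2*z) = 56*z)
d(Y, U) = 233 (d(Y, U) = 9 + 56*4 = 9 + 224 = 233)
V(t) = t**(3/2)
(2969161 + d(1287, -543)) + (V(225) + 971304) = (2969161 + 233) + (225**(3/2) + 971304) = 2969394 + (3375 + 971304) = 2969394 + 974679 = 3944073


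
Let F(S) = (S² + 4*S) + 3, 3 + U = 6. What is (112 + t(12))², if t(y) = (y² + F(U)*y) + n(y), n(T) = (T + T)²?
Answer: 1254400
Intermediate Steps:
U = 3 (U = -3 + 6 = 3)
n(T) = 4*T² (n(T) = (2*T)² = 4*T²)
F(S) = 3 + S² + 4*S
t(y) = 5*y² + 24*y (t(y) = (y² + (3 + 3² + 4*3)*y) + 4*y² = (y² + (3 + 9 + 12)*y) + 4*y² = (y² + 24*y) + 4*y² = 5*y² + 24*y)
(112 + t(12))² = (112 + 12*(24 + 5*12))² = (112 + 12*(24 + 60))² = (112 + 12*84)² = (112 + 1008)² = 1120² = 1254400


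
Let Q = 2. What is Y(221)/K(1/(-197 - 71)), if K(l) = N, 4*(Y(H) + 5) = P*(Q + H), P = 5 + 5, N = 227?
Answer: 1105/454 ≈ 2.4339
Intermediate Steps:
P = 10
Y(H) = 5*H/2 (Y(H) = -5 + (10*(2 + H))/4 = -5 + (20 + 10*H)/4 = -5 + (5 + 5*H/2) = 5*H/2)
K(l) = 227
Y(221)/K(1/(-197 - 71)) = ((5/2)*221)/227 = (1105/2)*(1/227) = 1105/454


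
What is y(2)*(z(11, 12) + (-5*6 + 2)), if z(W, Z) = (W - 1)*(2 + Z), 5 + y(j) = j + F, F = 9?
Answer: 672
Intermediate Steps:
y(j) = 4 + j (y(j) = -5 + (j + 9) = -5 + (9 + j) = 4 + j)
z(W, Z) = (-1 + W)*(2 + Z)
y(2)*(z(11, 12) + (-5*6 + 2)) = (4 + 2)*((-2 - 1*12 + 2*11 + 11*12) + (-5*6 + 2)) = 6*((-2 - 12 + 22 + 132) + (-30 + 2)) = 6*(140 - 28) = 6*112 = 672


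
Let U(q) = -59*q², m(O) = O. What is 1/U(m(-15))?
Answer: -1/13275 ≈ -7.5330e-5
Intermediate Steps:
1/U(m(-15)) = 1/(-59*(-15)²) = 1/(-59*225) = 1/(-13275) = -1/13275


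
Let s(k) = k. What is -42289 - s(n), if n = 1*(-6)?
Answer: -42283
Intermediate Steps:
n = -6
-42289 - s(n) = -42289 - 1*(-6) = -42289 + 6 = -42283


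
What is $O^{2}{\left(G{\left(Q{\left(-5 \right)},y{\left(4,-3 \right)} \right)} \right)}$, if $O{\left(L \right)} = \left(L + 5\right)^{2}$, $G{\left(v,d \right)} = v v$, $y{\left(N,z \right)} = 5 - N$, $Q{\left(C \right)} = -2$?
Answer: $6561$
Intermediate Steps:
$G{\left(v,d \right)} = v^{2}$
$O{\left(L \right)} = \left(5 + L\right)^{2}$
$O^{2}{\left(G{\left(Q{\left(-5 \right)},y{\left(4,-3 \right)} \right)} \right)} = \left(\left(5 + \left(-2\right)^{2}\right)^{2}\right)^{2} = \left(\left(5 + 4\right)^{2}\right)^{2} = \left(9^{2}\right)^{2} = 81^{2} = 6561$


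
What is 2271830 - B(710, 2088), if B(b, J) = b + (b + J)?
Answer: 2268322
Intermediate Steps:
B(b, J) = J + 2*b (B(b, J) = b + (J + b) = J + 2*b)
2271830 - B(710, 2088) = 2271830 - (2088 + 2*710) = 2271830 - (2088 + 1420) = 2271830 - 1*3508 = 2271830 - 3508 = 2268322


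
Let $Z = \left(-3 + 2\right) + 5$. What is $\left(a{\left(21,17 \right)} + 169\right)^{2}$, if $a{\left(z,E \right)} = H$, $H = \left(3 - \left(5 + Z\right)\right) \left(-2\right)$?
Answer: $32761$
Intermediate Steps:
$Z = 4$ ($Z = -1 + 5 = 4$)
$H = 12$ ($H = \left(3 - 9\right) \left(-2\right) = \left(-6\right) \left(-2\right) = 12$)
$a{\left(z,E \right)} = 12$
$\left(a{\left(21,17 \right)} + 169\right)^{2} = \left(12 + 169\right)^{2} = 181^{2} = 32761$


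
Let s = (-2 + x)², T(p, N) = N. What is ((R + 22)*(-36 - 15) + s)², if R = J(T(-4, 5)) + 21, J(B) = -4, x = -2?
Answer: 3892729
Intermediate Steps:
R = 17 (R = -4 + 21 = 17)
s = 16 (s = (-2 - 2)² = (-4)² = 16)
((R + 22)*(-36 - 15) + s)² = ((17 + 22)*(-36 - 15) + 16)² = (39*(-51) + 16)² = (-1989 + 16)² = (-1973)² = 3892729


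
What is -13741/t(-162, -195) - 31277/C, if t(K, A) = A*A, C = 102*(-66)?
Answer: 9374389/2187900 ≈ 4.2847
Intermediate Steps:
C = -6732
t(K, A) = A²
-13741/t(-162, -195) - 31277/C = -13741/((-195)²) - 31277/(-6732) = -13741/38025 - 31277*(-1/6732) = -13741*1/38025 + 31277/6732 = -1057/2925 + 31277/6732 = 9374389/2187900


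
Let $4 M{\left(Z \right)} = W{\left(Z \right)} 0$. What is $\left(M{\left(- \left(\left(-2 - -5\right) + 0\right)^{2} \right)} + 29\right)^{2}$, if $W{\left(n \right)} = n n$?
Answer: $841$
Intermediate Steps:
$W{\left(n \right)} = n^{2}$
$M{\left(Z \right)} = 0$ ($M{\left(Z \right)} = \frac{Z^{2} \cdot 0}{4} = \frac{1}{4} \cdot 0 = 0$)
$\left(M{\left(- \left(\left(-2 - -5\right) + 0\right)^{2} \right)} + 29\right)^{2} = \left(0 + 29\right)^{2} = 29^{2} = 841$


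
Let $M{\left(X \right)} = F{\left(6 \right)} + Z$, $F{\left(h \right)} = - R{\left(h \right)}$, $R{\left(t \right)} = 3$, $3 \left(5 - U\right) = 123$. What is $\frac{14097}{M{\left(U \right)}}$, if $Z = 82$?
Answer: $\frac{14097}{79} \approx 178.44$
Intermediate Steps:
$U = -36$ ($U = 5 - 41 = -36$)
$F{\left(h \right)} = -3$ ($F{\left(h \right)} = \left(-1\right) 3 = -3$)
$M{\left(X \right)} = 79$ ($M{\left(X \right)} = -3 + 82 = 79$)
$\frac{14097}{M{\left(U \right)}} = \frac{14097}{79}$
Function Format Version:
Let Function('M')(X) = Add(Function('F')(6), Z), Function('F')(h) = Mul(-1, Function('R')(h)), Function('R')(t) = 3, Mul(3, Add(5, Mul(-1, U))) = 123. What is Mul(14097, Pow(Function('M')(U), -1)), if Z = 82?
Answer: Rational(14097, 79) ≈ 178.44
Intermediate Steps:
U = -36 (U = Add(5, Mul(Rational(-1, 3), 123)) = Add(5, -41) = -36)
Function('F')(h) = -3 (Function('F')(h) = Mul(-1, 3) = -3)
Function('M')(X) = 79 (Function('M')(X) = Add(-3, 82) = 79)
Mul(14097, Pow(Function('M')(U), -1)) = Mul(14097, Pow(79, -1)) = Mul(14097, Rational(1, 79)) = Rational(14097, 79)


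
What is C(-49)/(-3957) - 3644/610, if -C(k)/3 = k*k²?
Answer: -38286163/402295 ≈ -95.169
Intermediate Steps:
C(k) = -3*k³ (C(k) = -3*k*k² = -3*k³)
C(-49)/(-3957) - 3644/610 = -3*(-49)³/(-3957) - 3644/610 = -3*(-117649)*(-1/3957) - 3644*1/610 = 352947*(-1/3957) - 1822/305 = -117649/1319 - 1822/305 = -38286163/402295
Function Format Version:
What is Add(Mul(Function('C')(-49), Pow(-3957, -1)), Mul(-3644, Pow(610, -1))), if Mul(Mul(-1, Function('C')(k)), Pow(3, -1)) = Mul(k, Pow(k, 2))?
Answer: Rational(-38286163, 402295) ≈ -95.169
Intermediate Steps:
Function('C')(k) = Mul(-3, Pow(k, 3)) (Function('C')(k) = Mul(-3, Mul(k, Pow(k, 2))) = Mul(-3, Pow(k, 3)))
Add(Mul(Function('C')(-49), Pow(-3957, -1)), Mul(-3644, Pow(610, -1))) = Add(Mul(Mul(-3, Pow(-49, 3)), Pow(-3957, -1)), Mul(-3644, Pow(610, -1))) = Add(Mul(Mul(-3, -117649), Rational(-1, 3957)), Mul(-3644, Rational(1, 610))) = Add(Mul(352947, Rational(-1, 3957)), Rational(-1822, 305)) = Add(Rational(-117649, 1319), Rational(-1822, 305)) = Rational(-38286163, 402295)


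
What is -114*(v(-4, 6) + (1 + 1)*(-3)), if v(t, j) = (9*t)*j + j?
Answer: 24624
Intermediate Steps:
v(t, j) = j + 9*j*t (v(t, j) = 9*j*t + j = j + 9*j*t)
-114*(v(-4, 6) + (1 + 1)*(-3)) = -114*(6*(1 + 9*(-4)) + (1 + 1)*(-3)) = -114*(6*(1 - 36) + 2*(-3)) = -114*(6*(-35) - 6) = -114*(-210 - 6) = -114*(-216) = 24624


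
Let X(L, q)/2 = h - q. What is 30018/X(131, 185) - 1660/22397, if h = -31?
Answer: -112171711/1612584 ≈ -69.560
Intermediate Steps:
X(L, q) = -62 - 2*q (X(L, q) = 2*(-31 - q) = -62 - 2*q)
30018/X(131, 185) - 1660/22397 = 30018/(-62 - 2*185) - 1660/22397 = 30018/(-62 - 370) - 1660*1/22397 = 30018/(-432) - 1660/22397 = 30018*(-1/432) - 1660/22397 = -5003/72 - 1660/22397 = -112171711/1612584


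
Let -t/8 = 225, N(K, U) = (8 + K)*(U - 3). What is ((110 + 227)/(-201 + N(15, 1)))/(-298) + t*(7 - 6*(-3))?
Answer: -3312269663/73606 ≈ -45000.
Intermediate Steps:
N(K, U) = (-3 + U)*(8 + K) (N(K, U) = (8 + K)*(-3 + U) = (-3 + U)*(8 + K))
t = -1800 (t = -8*225 = -1800)
((110 + 227)/(-201 + N(15, 1)))/(-298) + t*(7 - 6*(-3)) = ((110 + 227)/(-201 + (-24 - 3*15 + 8*1 + 15*1)))/(-298) - 1800*(7 - 6*(-3)) = (337/(-201 + (-24 - 45 + 8 + 15)))*(-1/298) - 1800*(7 + 18) = (337/(-201 - 46))*(-1/298) - 1800*25 = (337/(-247))*(-1/298) - 45000 = (337*(-1/247))*(-1/298) - 45000 = -337/247*(-1/298) - 45000 = 337/73606 - 45000 = -3312269663/73606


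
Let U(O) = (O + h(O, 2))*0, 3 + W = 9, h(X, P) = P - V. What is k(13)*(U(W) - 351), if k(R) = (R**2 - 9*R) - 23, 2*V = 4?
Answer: -10179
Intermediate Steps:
V = 2 (V = (1/2)*4 = 2)
k(R) = -23 + R**2 - 9*R
h(X, P) = -2 + P (h(X, P) = P - 1*2 = P - 2 = -2 + P)
W = 6 (W = -3 + 9 = 6)
U(O) = 0 (U(O) = (O + (-2 + 2))*0 = (O + 0)*0 = O*0 = 0)
k(13)*(U(W) - 351) = (-23 + 13**2 - 9*13)*(0 - 351) = (-23 + 169 - 117)*(-351) = 29*(-351) = -10179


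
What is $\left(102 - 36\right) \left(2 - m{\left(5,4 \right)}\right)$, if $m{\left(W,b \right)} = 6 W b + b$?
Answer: $-8052$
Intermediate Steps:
$m{\left(W,b \right)} = b + 6 W b$ ($m{\left(W,b \right)} = 6 W b + b = b + 6 W b$)
$\left(102 - 36\right) \left(2 - m{\left(5,4 \right)}\right) = \left(102 - 36\right) \left(2 - 4 \left(1 + 6 \cdot 5\right)\right) = 66 \left(2 - 4 \left(1 + 30\right)\right) = 66 \left(2 - 4 \cdot 31\right) = 66 \left(2 - 124\right) = 66 \left(-122\right) = -8052$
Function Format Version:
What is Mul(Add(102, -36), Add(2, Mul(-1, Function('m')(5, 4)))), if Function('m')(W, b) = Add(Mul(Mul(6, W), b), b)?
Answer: -8052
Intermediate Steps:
Function('m')(W, b) = Add(b, Mul(6, W, b)) (Function('m')(W, b) = Add(Mul(6, W, b), b) = Add(b, Mul(6, W, b)))
Mul(Add(102, -36), Add(2, Mul(-1, Function('m')(5, 4)))) = Mul(Add(102, -36), Add(2, Mul(-1, Mul(4, Add(1, Mul(6, 5)))))) = Mul(66, Add(2, Mul(-1, Mul(4, Add(1, 30))))) = Mul(66, Add(2, Mul(-1, Mul(4, 31)))) = Mul(66, Add(2, Mul(-1, 124))) = Mul(66, Add(2, -124)) = Mul(66, -122) = -8052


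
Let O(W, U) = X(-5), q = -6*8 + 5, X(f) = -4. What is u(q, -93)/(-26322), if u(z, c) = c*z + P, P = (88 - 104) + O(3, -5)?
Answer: -3979/26322 ≈ -0.15117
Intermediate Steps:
q = -43 (q = -48 + 5 = -43)
O(W, U) = -4
P = -20 (P = (88 - 104) - 4 = -16 - 4 = -20)
u(z, c) = -20 + c*z (u(z, c) = c*z - 20 = -20 + c*z)
u(q, -93)/(-26322) = (-20 - 93*(-43))/(-26322) = (-20 + 3999)*(-1/26322) = 3979*(-1/26322) = -3979/26322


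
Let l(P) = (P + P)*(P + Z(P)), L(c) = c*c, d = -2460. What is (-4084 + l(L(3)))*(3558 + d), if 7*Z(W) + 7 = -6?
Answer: -30401424/7 ≈ -4.3431e+6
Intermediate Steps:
Z(W) = -13/7 (Z(W) = -1 + (⅐)*(-6) = -1 - 6/7 = -13/7)
L(c) = c²
l(P) = 2*P*(-13/7 + P) (l(P) = (P + P)*(P - 13/7) = (2*P)*(-13/7 + P) = 2*P*(-13/7 + P))
(-4084 + l(L(3)))*(3558 + d) = (-4084 + (2/7)*3²*(-13 + 7*3²))*(3558 - 2460) = (-4084 + (2/7)*9*(-13 + 7*9))*1098 = (-4084 + (2/7)*9*(-13 + 63))*1098 = (-4084 + (2/7)*9*50)*1098 = (-4084 + 900/7)*1098 = -27688/7*1098 = -30401424/7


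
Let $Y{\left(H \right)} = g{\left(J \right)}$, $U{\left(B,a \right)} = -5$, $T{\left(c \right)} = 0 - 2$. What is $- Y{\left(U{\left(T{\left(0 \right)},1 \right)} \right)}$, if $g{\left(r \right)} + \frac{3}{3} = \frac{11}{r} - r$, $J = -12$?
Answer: $- \frac{121}{12} \approx -10.083$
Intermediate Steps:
$T{\left(c \right)} = -2$ ($T{\left(c \right)} = 0 - 2 = -2$)
$g{\left(r \right)} = -1 - r + \frac{11}{r}$ ($g{\left(r \right)} = -1 - \left(r - \frac{11}{r}\right) = -1 - r + \frac{11}{r}$)
$Y{\left(H \right)} = \frac{121}{12}$ ($Y{\left(H \right)} = -1 - -12 + \frac{11}{-12} = -1 + 12 + 11 \left(- \frac{1}{12}\right) = -1 + 12 - \frac{11}{12} = \frac{121}{12}$)
$- Y{\left(U{\left(T{\left(0 \right)},1 \right)} \right)} = \left(-1\right) \frac{121}{12} = - \frac{121}{12}$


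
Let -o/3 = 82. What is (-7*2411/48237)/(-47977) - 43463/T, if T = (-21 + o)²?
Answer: -4789703041654/7856273714841 ≈ -0.60967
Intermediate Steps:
o = -246 (o = -3*82 = -246)
T = 71289 (T = (-21 - 246)² = (-267)² = 71289)
(-7*2411/48237)/(-47977) - 43463/T = (-7*2411/48237)/(-47977) - 43463/71289 = -16877*1/48237*(-1/47977) - 43463*1/71289 = -2411/6891*(-1/47977) - 43463/71289 = 2411/330609507 - 43463/71289 = -4789703041654/7856273714841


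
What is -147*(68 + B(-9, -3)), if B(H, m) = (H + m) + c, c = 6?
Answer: -9114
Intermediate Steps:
B(H, m) = 6 + H + m (B(H, m) = (H + m) + 6 = 6 + H + m)
-147*(68 + B(-9, -3)) = -147*(68 + (6 - 9 - 3)) = -147*(68 - 6) = -147*62 = -9114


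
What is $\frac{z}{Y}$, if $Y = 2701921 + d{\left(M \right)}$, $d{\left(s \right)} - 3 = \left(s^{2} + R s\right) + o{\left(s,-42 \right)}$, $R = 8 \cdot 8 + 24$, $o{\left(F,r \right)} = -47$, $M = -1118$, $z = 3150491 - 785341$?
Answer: $\frac{2365150}{3853417} \approx 0.61378$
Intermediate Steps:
$z = 2365150$ ($z = 3150491 - 785341 = 2365150$)
$R = 88$ ($R = 64 + 24 = 88$)
$d{\left(s \right)} = -44 + s^{2} + 88 s$ ($d{\left(s \right)} = 3 - \left(47 - s^{2} - 88 s\right) = 3 + \left(-47 + s^{2} + 88 s\right) = -44 + s^{2} + 88 s$)
$Y = 3853417$ ($Y = 2701921 + \left(-44 + \left(-1118\right)^{2} + 88 \left(-1118\right)\right) = 2701921 - -1151496 = 2701921 + 1151496 = 3853417$)
$\frac{z}{Y} = \frac{2365150}{3853417}$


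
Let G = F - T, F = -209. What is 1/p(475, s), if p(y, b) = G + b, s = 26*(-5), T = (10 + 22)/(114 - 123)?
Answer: -9/3019 ≈ -0.0029811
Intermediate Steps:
T = -32/9 (T = 32/(-9) = 32*(-⅑) = -32/9 ≈ -3.5556)
s = -130
G = -1849/9 (G = -209 - 1*(-32/9) = -209 + 32/9 = -1849/9 ≈ -205.44)
p(y, b) = -1849/9 + b
1/p(475, s) = 1/(-1849/9 - 130) = 1/(-3019/9) = -9/3019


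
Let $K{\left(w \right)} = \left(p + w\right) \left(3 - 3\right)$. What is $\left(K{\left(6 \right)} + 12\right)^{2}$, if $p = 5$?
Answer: $144$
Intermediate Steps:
$K{\left(w \right)} = 0$ ($K{\left(w \right)} = \left(5 + w\right) \left(3 - 3\right) = \left(5 + w\right) 0 = 0$)
$\left(K{\left(6 \right)} + 12\right)^{2} = \left(0 + 12\right)^{2} = 12^{2} = 144$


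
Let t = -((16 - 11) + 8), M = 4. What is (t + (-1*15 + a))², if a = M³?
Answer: 1296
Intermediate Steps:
a = 64 (a = 4³ = 64)
t = -13 (t = -(5 + 8) = -1*13 = -13)
(t + (-1*15 + a))² = (-13 + (-1*15 + 64))² = (-13 + (-15 + 64))² = (-13 + 49)² = 36² = 1296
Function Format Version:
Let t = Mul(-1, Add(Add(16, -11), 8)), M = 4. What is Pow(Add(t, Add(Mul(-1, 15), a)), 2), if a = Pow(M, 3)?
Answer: 1296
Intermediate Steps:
a = 64 (a = Pow(4, 3) = 64)
t = -13 (t = Mul(-1, Add(5, 8)) = Mul(-1, 13) = -13)
Pow(Add(t, Add(Mul(-1, 15), a)), 2) = Pow(Add(-13, Add(Mul(-1, 15), 64)), 2) = Pow(Add(-13, Add(-15, 64)), 2) = Pow(Add(-13, 49), 2) = Pow(36, 2) = 1296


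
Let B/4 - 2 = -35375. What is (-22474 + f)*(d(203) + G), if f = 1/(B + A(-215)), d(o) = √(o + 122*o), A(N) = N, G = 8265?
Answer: -26321736578535/141707 - 3184723119*√24969/141707 ≈ -1.8930e+8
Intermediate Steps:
B = -141492 (B = 8 + 4*(-35375) = 8 - 141500 = -141492)
d(o) = √123*√o (d(o) = √(123*o) = √123*√o)
f = -1/141707 (f = 1/(-141492 - 215) = 1/(-141707) = -1/141707 ≈ -7.0568e-6)
(-22474 + f)*(d(203) + G) = (-22474 - 1/141707)*(√123*√203 + 8265) = -3184723119*(√24969 + 8265)/141707 = -3184723119*(8265 + √24969)/141707 = -26321736578535/141707 - 3184723119*√24969/141707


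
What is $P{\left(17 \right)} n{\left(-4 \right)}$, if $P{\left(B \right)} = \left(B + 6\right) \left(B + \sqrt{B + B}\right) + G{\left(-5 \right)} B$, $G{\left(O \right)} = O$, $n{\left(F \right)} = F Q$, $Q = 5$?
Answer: $-6120 - 460 \sqrt{34} \approx -8802.2$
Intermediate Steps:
$n{\left(F \right)} = 5 F$ ($n{\left(F \right)} = F 5 = 5 F$)
$P{\left(B \right)} = - 5 B + \left(6 + B\right) \left(B + \sqrt{2} \sqrt{B}\right)$ ($P{\left(B \right)} = \left(B + 6\right) \left(B + \sqrt{B + B}\right) - 5 B = \left(6 + B\right) \left(B + \sqrt{2 B}\right) - 5 B = \left(6 + B\right) \left(B + \sqrt{2} \sqrt{B}\right) - 5 B = - 5 B + \left(6 + B\right) \left(B + \sqrt{2} \sqrt{B}\right)$)
$P{\left(17 \right)} n{\left(-4 \right)} = \left(17 + 17^{2} + \sqrt{2} \cdot 17^{\frac{3}{2}} + 6 \sqrt{2} \sqrt{17}\right) 5 \left(-4\right) = \left(17 + 289 + \sqrt{2} \cdot 17 \sqrt{17} + 6 \sqrt{34}\right) \left(-20\right) = \left(17 + 289 + 17 \sqrt{34} + 6 \sqrt{34}\right) \left(-20\right) = \left(306 + 23 \sqrt{34}\right) \left(-20\right) = -6120 - 460 \sqrt{34}$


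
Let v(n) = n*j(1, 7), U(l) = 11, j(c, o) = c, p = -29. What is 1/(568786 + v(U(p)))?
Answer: 1/568797 ≈ 1.7581e-6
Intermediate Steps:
v(n) = n (v(n) = n*1 = n)
1/(568786 + v(U(p))) = 1/(568786 + 11) = 1/568797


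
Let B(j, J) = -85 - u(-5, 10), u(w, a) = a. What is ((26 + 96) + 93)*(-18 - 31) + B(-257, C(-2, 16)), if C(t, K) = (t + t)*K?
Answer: -10630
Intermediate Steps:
C(t, K) = 2*K*t (C(t, K) = (2*t)*K = 2*K*t)
B(j, J) = -95 (B(j, J) = -85 - 1*10 = -85 - 10 = -95)
((26 + 96) + 93)*(-18 - 31) + B(-257, C(-2, 16)) = ((26 + 96) + 93)*(-18 - 31) - 95 = (122 + 93)*(-49) - 95 = 215*(-49) - 95 = -10535 - 95 = -10630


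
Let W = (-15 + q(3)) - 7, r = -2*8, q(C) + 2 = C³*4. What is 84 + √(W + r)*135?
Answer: 84 + 270*√17 ≈ 1197.2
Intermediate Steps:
q(C) = -2 + 4*C³ (q(C) = -2 + C³*4 = -2 + 4*C³)
r = -16
W = 84 (W = (-15 + (-2 + 4*3³)) - 7 = (-15 + (-2 + 4*27)) - 7 = (-15 + (-2 + 108)) - 7 = (-15 + 106) - 7 = 91 - 7 = 84)
84 + √(W + r)*135 = 84 + √(84 - 16)*135 = 84 + √68*135 = 84 + (2*√17)*135 = 84 + 270*√17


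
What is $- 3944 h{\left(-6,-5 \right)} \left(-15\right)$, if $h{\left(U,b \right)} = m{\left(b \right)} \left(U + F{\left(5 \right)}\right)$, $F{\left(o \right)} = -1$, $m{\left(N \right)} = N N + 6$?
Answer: $-12837720$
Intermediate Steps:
$m{\left(N \right)} = 6 + N^{2}$ ($m{\left(N \right)} = N^{2} + 6 = 6 + N^{2}$)
$h{\left(U,b \right)} = \left(-1 + U\right) \left(6 + b^{2}\right)$ ($h{\left(U,b \right)} = \left(6 + b^{2}\right) \left(U - 1\right) = \left(6 + b^{2}\right) \left(-1 + U\right) = \left(-1 + U\right) \left(6 + b^{2}\right)$)
$- 3944 h{\left(-6,-5 \right)} \left(-15\right) = - 3944 \left(-1 - 6\right) \left(6 + \left(-5\right)^{2}\right) \left(-15\right) = - 3944 \left(- 7 \left(6 + 25\right)\right) \left(-15\right) = - 3944 \left(\left(-7\right) 31\right) \left(-15\right) = \left(-3944\right) \left(-217\right) \left(-15\right) = 855848 \left(-15\right) = -12837720$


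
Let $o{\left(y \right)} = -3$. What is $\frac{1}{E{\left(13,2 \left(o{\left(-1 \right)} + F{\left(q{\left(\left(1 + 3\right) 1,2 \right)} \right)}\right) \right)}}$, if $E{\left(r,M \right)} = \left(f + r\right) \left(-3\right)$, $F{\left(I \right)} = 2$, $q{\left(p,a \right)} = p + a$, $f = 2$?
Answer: $- \frac{1}{45} \approx -0.022222$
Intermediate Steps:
$q{\left(p,a \right)} = a + p$
$E{\left(r,M \right)} = -6 - 3 r$ ($E{\left(r,M \right)} = \left(2 + r\right) \left(-3\right) = -6 - 3 r$)
$\frac{1}{E{\left(13,2 \left(o{\left(-1 \right)} + F{\left(q{\left(\left(1 + 3\right) 1,2 \right)} \right)}\right) \right)}} = \frac{1}{-6 - 39} = \frac{1}{-45} = - \frac{1}{45}$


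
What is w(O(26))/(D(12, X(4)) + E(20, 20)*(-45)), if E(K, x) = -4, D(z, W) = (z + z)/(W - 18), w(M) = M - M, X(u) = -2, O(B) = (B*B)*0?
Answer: 0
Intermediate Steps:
O(B) = 0 (O(B) = B²*0 = 0)
w(M) = 0
D(z, W) = 2*z/(-18 + W) (D(z, W) = (2*z)/(-18 + W) = 2*z/(-18 + W))
w(O(26))/(D(12, X(4)) + E(20, 20)*(-45)) = 0/(2*12/(-18 - 2) - 4*(-45)) = 0/(2*12/(-20) + 180) = 0/(2*12*(-1/20) + 180) = 0/(-6/5 + 180) = 0/(894/5) = 0*(5/894) = 0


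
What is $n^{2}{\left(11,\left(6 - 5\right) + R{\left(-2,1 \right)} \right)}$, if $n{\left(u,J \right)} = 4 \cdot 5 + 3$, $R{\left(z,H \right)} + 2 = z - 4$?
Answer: $529$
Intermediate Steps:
$R{\left(z,H \right)} = -6 + z$ ($R{\left(z,H \right)} = -2 + \left(z - 4\right) = -2 + \left(-4 + z\right) = -6 + z$)
$n{\left(u,J \right)} = 23$ ($n{\left(u,J \right)} = 20 + 3 = 23$)
$n^{2}{\left(11,\left(6 - 5\right) + R{\left(-2,1 \right)} \right)} = 23^{2} = 529$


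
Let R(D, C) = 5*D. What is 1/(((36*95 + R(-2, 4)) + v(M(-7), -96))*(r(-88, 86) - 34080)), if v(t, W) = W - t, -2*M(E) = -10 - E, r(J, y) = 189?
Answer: -2/224527875 ≈ -8.9076e-9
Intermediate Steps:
M(E) = 5 + E/2 (M(E) = -(-10 - E)/2 = 5 + E/2)
1/(((36*95 + R(-2, 4)) + v(M(-7), -96))*(r(-88, 86) - 34080)) = 1/(((36*95 + 5*(-2)) + (-96 - (5 + (½)*(-7))))*(189 - 34080)) = 1/(((3420 - 10) + (-96 - (5 - 7/2)))*(-33891)) = 1/((3410 + (-96 - 1*3/2))*(-33891)) = 1/((3410 + (-96 - 3/2))*(-33891)) = 1/((3410 - 195/2)*(-33891)) = 1/((6625/2)*(-33891)) = 1/(-224527875/2) = -2/224527875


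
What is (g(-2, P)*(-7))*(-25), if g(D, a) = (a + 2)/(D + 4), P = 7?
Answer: 1575/2 ≈ 787.50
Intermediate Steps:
g(D, a) = (2 + a)/(4 + D)
(g(-2, P)*(-7))*(-25) = (((2 + 7)/(4 - 2))*(-7))*(-25) = ((9/2)*(-7))*(-25) = -63/2*(-25) = 1575/2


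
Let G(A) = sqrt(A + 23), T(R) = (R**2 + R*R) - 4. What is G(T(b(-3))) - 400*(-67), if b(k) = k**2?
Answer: 26800 + sqrt(181) ≈ 26813.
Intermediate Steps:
T(R) = -4 + 2*R**2 (T(R) = (R**2 + R**2) - 4 = 2*R**2 - 4 = -4 + 2*R**2)
G(A) = sqrt(23 + A)
G(T(b(-3))) - 400*(-67) = sqrt(23 + (-4 + 2*((-3)**2)**2)) - 400*(-67) = sqrt(23 + (-4 + 2*9**2)) + 26800 = sqrt(23 + (-4 + 2*81)) + 26800 = sqrt(23 + (-4 + 162)) + 26800 = sqrt(23 + 158) + 26800 = sqrt(181) + 26800 = 26800 + sqrt(181)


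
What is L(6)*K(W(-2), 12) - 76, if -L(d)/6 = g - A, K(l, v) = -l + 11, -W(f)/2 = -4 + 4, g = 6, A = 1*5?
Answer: -142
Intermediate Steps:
A = 5
W(f) = 0 (W(f) = -2*(-4 + 4) = -2*0 = 0)
K(l, v) = 11 - l
L(d) = -6 (L(d) = -6*(6 - 1*5) = -6*(6 - 5) = -6*1 = -6)
L(6)*K(W(-2), 12) - 76 = -6*(11 - 1*0) - 76 = -6*(11 + 0) - 76 = -6*11 - 76 = -66 - 76 = -142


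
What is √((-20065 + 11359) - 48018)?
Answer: 2*I*√14181 ≈ 238.17*I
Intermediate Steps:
√((-20065 + 11359) - 48018) = √(-8706 - 48018) = √(-56724) = 2*I*√14181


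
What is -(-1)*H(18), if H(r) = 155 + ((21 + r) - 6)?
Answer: 188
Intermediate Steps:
H(r) = 170 + r (H(r) = 155 + (15 + r) = 170 + r)
-(-1)*H(18) = -(-1)*(170 + 18) = -(-1)*188 = -1*(-188) = 188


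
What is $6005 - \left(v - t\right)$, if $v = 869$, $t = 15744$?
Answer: $20880$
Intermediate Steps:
$6005 - \left(v - t\right) = 6005 - \left(869 - 15744\right) = 6005 - -14875 = 6005 + 14875 = 20880$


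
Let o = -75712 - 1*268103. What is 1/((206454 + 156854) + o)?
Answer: 1/19493 ≈ 5.1300e-5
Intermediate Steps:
o = -343815 (o = -75712 - 268103 = -343815)
1/((206454 + 156854) + o) = 1/((206454 + 156854) - 343815) = 1/(363308 - 343815) = 1/19493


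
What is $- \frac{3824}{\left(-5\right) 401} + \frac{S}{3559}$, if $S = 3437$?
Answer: $\frac{20500801}{7135795} \approx 2.873$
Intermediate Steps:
$- \frac{3824}{\left(-5\right) 401} + \frac{S}{3559} = - \frac{3824}{\left(-5\right) 401} + \frac{3437}{3559} = - \frac{3824}{-2005} + 3437 \cdot \frac{1}{3559} = \left(-3824\right) \left(- \frac{1}{2005}\right) + \frac{3437}{3559} = \frac{3824}{2005} + \frac{3437}{3559} = \frac{20500801}{7135795}$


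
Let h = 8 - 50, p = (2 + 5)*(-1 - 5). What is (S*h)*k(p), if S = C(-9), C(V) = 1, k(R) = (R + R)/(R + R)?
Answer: -42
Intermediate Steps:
p = -42 (p = 7*(-6) = -42)
k(R) = 1 (k(R) = (2*R)/((2*R)) = (2*R)*(1/(2*R)) = 1)
S = 1
h = -42
(S*h)*k(p) = (1*(-42))*1 = -42*1 = -42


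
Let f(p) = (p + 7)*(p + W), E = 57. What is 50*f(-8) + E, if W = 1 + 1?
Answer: 357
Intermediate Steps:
W = 2
f(p) = (2 + p)*(7 + p) (f(p) = (p + 7)*(p + 2) = (7 + p)*(2 + p) = (2 + p)*(7 + p))
50*f(-8) + E = 50*(14 + (-8)**2 + 9*(-8)) + 57 = 50*(14 + 64 - 72) + 57 = 50*6 + 57 = 300 + 57 = 357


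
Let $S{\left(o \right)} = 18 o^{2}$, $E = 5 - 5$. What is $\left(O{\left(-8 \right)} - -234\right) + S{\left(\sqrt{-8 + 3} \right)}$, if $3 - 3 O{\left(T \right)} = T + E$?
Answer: $\frac{443}{3} \approx 147.67$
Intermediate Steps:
$E = 0$
$O{\left(T \right)} = 1 - \frac{T}{3}$ ($O{\left(T \right)} = 1 - \frac{T + 0}{3} = 1 - \frac{T}{3}$)
$\left(O{\left(-8 \right)} - -234\right) + S{\left(\sqrt{-8 + 3} \right)} = \left(\left(1 - - \frac{8}{3}\right) - -234\right) + 18 \left(\sqrt{-8 + 3}\right)^{2} = \left(\left(1 + \frac{8}{3}\right) + 234\right) + 18 \left(\sqrt{-5}\right)^{2} = \left(\frac{11}{3} + 234\right) + 18 \left(i \sqrt{5}\right)^{2} = \frac{713}{3} + 18 \left(-5\right) = \frac{713}{3} - 90 = \frac{443}{3}$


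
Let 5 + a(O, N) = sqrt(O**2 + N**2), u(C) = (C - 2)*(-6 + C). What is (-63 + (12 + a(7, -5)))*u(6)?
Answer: 0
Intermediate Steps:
u(C) = (-6 + C)*(-2 + C) (u(C) = (-2 + C)*(-6 + C) = (-6 + C)*(-2 + C))
a(O, N) = -5 + sqrt(N**2 + O**2) (a(O, N) = -5 + sqrt(O**2 + N**2) = -5 + sqrt(N**2 + O**2))
(-63 + (12 + a(7, -5)))*u(6) = (-63 + (12 + (-5 + sqrt((-5)**2 + 7**2))))*(12 + 6**2 - 8*6) = (-63 + (12 + (-5 + sqrt(25 + 49))))*(12 + 36 - 48) = (-63 + (12 + (-5 + sqrt(74))))*0 = (-63 + (7 + sqrt(74)))*0 = (-56 + sqrt(74))*0 = 0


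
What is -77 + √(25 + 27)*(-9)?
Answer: -77 - 18*√13 ≈ -141.90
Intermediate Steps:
-77 + √(25 + 27)*(-9) = -77 + √52*(-9) = -77 + (2*√13)*(-9) = -77 - 18*√13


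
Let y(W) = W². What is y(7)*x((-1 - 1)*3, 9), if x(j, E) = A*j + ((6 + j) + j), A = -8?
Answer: 2058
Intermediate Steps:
x(j, E) = 6 - 6*j (x(j, E) = -8*j + ((6 + j) + j) = -8*j + (6 + 2*j) = 6 - 6*j)
y(7)*x((-1 - 1)*3, 9) = 7²*(6 - 6*(-1 - 1)*3) = 49*(6 - (-12)*3) = 49*(6 - 6*(-6)) = 49*(6 + 36) = 49*42 = 2058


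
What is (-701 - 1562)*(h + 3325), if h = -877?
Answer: -5539824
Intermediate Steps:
(-701 - 1562)*(h + 3325) = (-701 - 1562)*(-877 + 3325) = -2263*2448 = -5539824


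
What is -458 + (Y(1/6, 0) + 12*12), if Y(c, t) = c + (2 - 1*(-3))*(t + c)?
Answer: -313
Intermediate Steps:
Y(c, t) = 5*t + 6*c (Y(c, t) = c + (2 + 3)*(c + t) = c + 5*(c + t) = c + (5*c + 5*t) = 5*t + 6*c)
-458 + (Y(1/6, 0) + 12*12) = -458 + ((5*0 + 6*(1/6)) + 12*12) = -458 + ((0 + 6*(1*(⅙))) + 144) = -458 + ((0 + 6*(⅙)) + 144) = -458 + ((0 + 1) + 144) = -458 + (1 + 144) = -458 + 145 = -313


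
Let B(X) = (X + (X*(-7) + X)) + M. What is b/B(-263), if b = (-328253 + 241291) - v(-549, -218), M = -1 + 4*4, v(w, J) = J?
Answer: -6196/95 ≈ -65.221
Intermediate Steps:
M = 15 (M = -1 + 16 = 15)
B(X) = 15 - 5*X (B(X) = (X + (X*(-7) + X)) + 15 = (X + (-7*X + X)) + 15 = (X - 6*X) + 15 = -5*X + 15 = 15 - 5*X)
b = -86744 (b = (-328253 + 241291) - 1*(-218) = -86962 + 218 = -86744)
b/B(-263) = -86744/(15 - 5*(-263)) = -86744/(15 + 1315) = -86744/1330 = -86744*1/1330 = -6196/95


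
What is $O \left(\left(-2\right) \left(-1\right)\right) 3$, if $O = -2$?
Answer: $-12$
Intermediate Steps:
$O \left(\left(-2\right) \left(-1\right)\right) 3 = - 2 \left(\left(-2\right) \left(-1\right)\right) 3 = \left(-2\right) 2 \cdot 3 = \left(-4\right) 3 = -12$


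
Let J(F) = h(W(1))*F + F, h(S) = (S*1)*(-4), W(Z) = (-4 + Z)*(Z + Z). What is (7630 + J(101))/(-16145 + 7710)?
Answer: -2031/1687 ≈ -1.2039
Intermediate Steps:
W(Z) = 2*Z*(-4 + Z) (W(Z) = (-4 + Z)*(2*Z) = 2*Z*(-4 + Z))
h(S) = -4*S (h(S) = S*(-4) = -4*S)
J(F) = 25*F (J(F) = (-8*(-4 + 1))*F + F = (-8*(-3))*F + F = (-4*(-6))*F + F = 24*F + F = 25*F)
(7630 + J(101))/(-16145 + 7710) = (7630 + 25*101)/(-16145 + 7710) = (7630 + 2525)/(-8435) = 10155*(-1/8435) = -2031/1687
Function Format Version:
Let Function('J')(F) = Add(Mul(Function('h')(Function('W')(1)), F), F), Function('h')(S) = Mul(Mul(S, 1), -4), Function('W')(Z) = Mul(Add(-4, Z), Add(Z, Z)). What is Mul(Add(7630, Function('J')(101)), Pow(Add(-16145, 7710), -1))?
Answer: Rational(-2031, 1687) ≈ -1.2039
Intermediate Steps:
Function('W')(Z) = Mul(2, Z, Add(-4, Z)) (Function('W')(Z) = Mul(Add(-4, Z), Mul(2, Z)) = Mul(2, Z, Add(-4, Z)))
Function('h')(S) = Mul(-4, S) (Function('h')(S) = Mul(S, -4) = Mul(-4, S))
Function('J')(F) = Mul(25, F) (Function('J')(F) = Add(Mul(Mul(-4, Mul(2, 1, Add(-4, 1))), F), F) = Add(Mul(Mul(-4, Mul(2, 1, -3)), F), F) = Add(Mul(Mul(-4, -6), F), F) = Add(Mul(24, F), F) = Mul(25, F))
Mul(Add(7630, Function('J')(101)), Pow(Add(-16145, 7710), -1)) = Mul(Add(7630, Mul(25, 101)), Pow(Add(-16145, 7710), -1)) = Mul(Add(7630, 2525), Pow(-8435, -1)) = Mul(10155, Rational(-1, 8435)) = Rational(-2031, 1687)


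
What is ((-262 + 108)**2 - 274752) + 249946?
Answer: -1090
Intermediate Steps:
((-262 + 108)**2 - 274752) + 249946 = ((-154)**2 - 274752) + 249946 = (23716 - 274752) + 249946 = -251036 + 249946 = -1090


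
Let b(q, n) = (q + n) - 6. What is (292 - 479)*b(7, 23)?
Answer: -4488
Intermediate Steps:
b(q, n) = -6 + n + q (b(q, n) = (n + q) - 6 = -6 + n + q)
(292 - 479)*b(7, 23) = (292 - 479)*(-6 + 23 + 7) = -187*24 = -4488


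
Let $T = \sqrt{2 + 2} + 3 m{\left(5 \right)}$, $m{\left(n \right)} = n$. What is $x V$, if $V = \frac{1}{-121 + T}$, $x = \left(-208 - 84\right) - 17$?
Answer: $\frac{309}{104} \approx 2.9712$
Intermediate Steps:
$T = 17$ ($T = \sqrt{2 + 2} + 3 \cdot 5 = \sqrt{4} + 15 = 2 + 15 = 17$)
$x = -309$ ($x = -292 - 17 = -309$)
$V = - \frac{1}{104}$ ($V = \frac{1}{-121 + 17} = \frac{1}{-104} = - \frac{1}{104} \approx -0.0096154$)
$x V = \left(-309\right) \left(- \frac{1}{104}\right) = \frac{309}{104}$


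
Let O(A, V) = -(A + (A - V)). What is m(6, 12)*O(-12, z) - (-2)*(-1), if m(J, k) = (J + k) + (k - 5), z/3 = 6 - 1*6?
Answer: 598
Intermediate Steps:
z = 0 (z = 3*(6 - 1*6) = 3*(6 - 6) = 3*0 = 0)
m(J, k) = -5 + J + 2*k (m(J, k) = (J + k) + (-5 + k) = -5 + J + 2*k)
O(A, V) = V - 2*A (O(A, V) = -(-V + 2*A) = V - 2*A)
m(6, 12)*O(-12, z) - (-2)*(-1) = (-5 + 6 + 2*12)*(0 - 2*(-12)) - (-2)*(-1) = (-5 + 6 + 24)*(0 + 24) - 1*2 = 25*24 - 2 = 600 - 2 = 598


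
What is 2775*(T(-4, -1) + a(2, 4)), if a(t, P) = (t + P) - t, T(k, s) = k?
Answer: 0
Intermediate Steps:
a(t, P) = P (a(t, P) = (P + t) - t = P)
2775*(T(-4, -1) + a(2, 4)) = 2775*(-4 + 4) = 2775*0 = 0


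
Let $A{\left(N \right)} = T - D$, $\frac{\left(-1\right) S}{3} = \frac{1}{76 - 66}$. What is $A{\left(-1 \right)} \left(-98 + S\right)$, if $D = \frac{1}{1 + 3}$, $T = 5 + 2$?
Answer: $- \frac{26541}{40} \approx -663.53$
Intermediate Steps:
$S = - \frac{3}{10}$ ($S = - \frac{3}{76 - 66} = - \frac{3}{10} \approx -0.3$)
$T = 7$
$D = \frac{1}{4} \approx 0.25$
$A{\left(N \right)} = \frac{27}{4}$ ($A{\left(N \right)} = 7 - \frac{1}{4} = \frac{27}{4}$)
$A{\left(-1 \right)} \left(-98 + S\right) = \frac{27 \left(-98 - \frac{3}{10}\right)}{4} = \frac{27}{4} \left(- \frac{983}{10}\right) = - \frac{26541}{40}$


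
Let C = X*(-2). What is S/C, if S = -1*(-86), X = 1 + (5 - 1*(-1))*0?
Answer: -43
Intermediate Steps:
X = 1 (X = 1 + (5 + 1)*0 = 1 + 6*0 = 1 + 0 = 1)
C = -2 (C = 1*(-2) = -2)
S = 86
S/C = 86/(-2) = 86*(-1/2) = -43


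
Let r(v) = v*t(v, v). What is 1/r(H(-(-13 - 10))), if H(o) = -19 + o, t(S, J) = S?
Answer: 1/16 ≈ 0.062500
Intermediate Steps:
r(v) = v² (r(v) = v*v = v²)
1/r(H(-(-13 - 10))) = 1/((-19 - (-13 - 10))²) = 1/((-19 - 1*(-23))²) = 1/((-19 + 23)²) = 1/(4²) = 1/16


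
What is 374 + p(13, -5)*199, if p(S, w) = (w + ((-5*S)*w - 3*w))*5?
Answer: 333699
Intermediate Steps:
p(S, w) = -10*w - 25*S*w (p(S, w) = (w + (-5*S*w - 3*w))*5 = (w + (-3*w - 5*S*w))*5 = (-2*w - 5*S*w)*5 = -10*w - 25*S*w)
374 + p(13, -5)*199 = 374 - 5*(-5)*(2 + 5*13)*199 = 374 - 5*(-5)*(2 + 65)*199 = 374 - 5*(-5)*67*199 = 374 + 1675*199 = 374 + 333325 = 333699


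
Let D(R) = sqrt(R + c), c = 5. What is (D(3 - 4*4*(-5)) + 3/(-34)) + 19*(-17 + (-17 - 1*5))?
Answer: -25197/34 + 2*sqrt(22) ≈ -731.71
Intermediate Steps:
D(R) = sqrt(5 + R) (D(R) = sqrt(R + 5) = sqrt(5 + R))
(D(3 - 4*4*(-5)) + 3/(-34)) + 19*(-17 + (-17 - 1*5)) = (sqrt(5 + (3 - 4*4*(-5))) + 3/(-34)) + 19*(-17 + (-17 - 1*5)) = (sqrt(5 + (3 - 16*(-5))) - 1/34*3) + 19*(-17 + (-17 - 5)) = (sqrt(5 + (3 + 80)) - 3/34) + 19*(-17 - 22) = (sqrt(5 + 83) - 3/34) + 19*(-39) = (sqrt(88) - 3/34) - 741 = (2*sqrt(22) - 3/34) - 741 = (-3/34 + 2*sqrt(22)) - 741 = -25197/34 + 2*sqrt(22)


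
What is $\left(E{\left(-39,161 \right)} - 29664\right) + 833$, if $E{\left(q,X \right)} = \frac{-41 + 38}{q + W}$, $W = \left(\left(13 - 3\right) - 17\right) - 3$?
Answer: $- \frac{1412716}{49} \approx -28831.0$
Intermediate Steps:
$W = -10$ ($W = \left(\left(13 - 3\right) - 17\right) - 3 = \left(10 - 17\right) - 3 = -7 - 3 = -10$)
$E{\left(q,X \right)} = - \frac{3}{-10 + q}$ ($E{\left(q,X \right)} = \frac{-41 + 38}{q - 10} = - \frac{3}{-10 + q}$)
$\left(E{\left(-39,161 \right)} - 29664\right) + 833 = \left(- \frac{3}{-10 - 39} - 29664\right) + 833 = \left(- \frac{3}{-49} - 29664\right) + 833 = \left(\left(-3\right) \left(- \frac{1}{49}\right) - 29664\right) + 833 = \left(\frac{3}{49} - 29664\right) + 833 = - \frac{1453533}{49} + 833 = - \frac{1412716}{49}$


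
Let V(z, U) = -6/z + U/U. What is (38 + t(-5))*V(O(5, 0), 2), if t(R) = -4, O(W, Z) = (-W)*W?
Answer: 1054/25 ≈ 42.160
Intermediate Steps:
O(W, Z) = -W²
V(z, U) = 1 - 6/z (V(z, U) = -6/z + 1 = 1 - 6/z)
(38 + t(-5))*V(O(5, 0), 2) = (38 - 4)*((-6 - 1*5²)/((-1*5²))) = 34*((-6 - 1*25)/((-1*25))) = 34*((-6 - 25)/(-25)) = 34*(-1/25*(-31)) = 34*(31/25) = 1054/25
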